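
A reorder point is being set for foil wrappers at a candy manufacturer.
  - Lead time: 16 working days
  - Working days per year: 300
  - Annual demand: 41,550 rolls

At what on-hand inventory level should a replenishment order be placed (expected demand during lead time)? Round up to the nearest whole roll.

2,216 rolls

Daily demand d = 41,550 / 300 = 138.500 rolls/day
Demand during lead time = 138.500 × 16 = 2,216.00
Reorder point = 2,216.00 → round up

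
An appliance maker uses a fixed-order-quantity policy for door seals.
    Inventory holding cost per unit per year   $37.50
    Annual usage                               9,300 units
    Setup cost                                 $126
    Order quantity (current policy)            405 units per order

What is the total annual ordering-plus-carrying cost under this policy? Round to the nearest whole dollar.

Annual ordering cost = (D/Q)·S = (9,300/405) × 126 = $2,893.33
Annual holding cost  = (Q/2)·H = (405/2) × 37.5 = $7,593.75
Total = $2,893.33 + $7,593.75 = $10,487.08

$10,487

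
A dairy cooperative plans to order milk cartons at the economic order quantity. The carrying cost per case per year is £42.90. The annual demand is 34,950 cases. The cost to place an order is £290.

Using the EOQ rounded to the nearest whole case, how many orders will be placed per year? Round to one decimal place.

50.9 orders per year

Optimal lot size Q* = (2 × 34,950 × £290 / £42.9)^½ ≈ 687.40 → Q = 687
N = D/Q = 34,950/687 ≈ 50.873 orders/yr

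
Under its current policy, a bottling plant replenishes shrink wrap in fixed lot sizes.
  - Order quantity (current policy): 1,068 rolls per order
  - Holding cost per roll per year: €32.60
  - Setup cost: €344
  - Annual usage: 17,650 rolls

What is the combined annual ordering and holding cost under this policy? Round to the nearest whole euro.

Orders/yr = 17,650/1,068 = 16.526; ordering cost = 16.526 × €344 = €5,685.02
Average inventory = 1,068/2 = 534; holding cost = 534 × €32.6 = €17,408.40
Total = €5,685.02 + €17,408.40 = €23,093.42

€23,093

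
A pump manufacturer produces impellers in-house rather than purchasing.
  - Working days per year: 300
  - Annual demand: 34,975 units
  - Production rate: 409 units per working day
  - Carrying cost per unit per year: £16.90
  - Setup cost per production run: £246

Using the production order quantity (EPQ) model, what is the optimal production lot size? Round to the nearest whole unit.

d = 34,975/300 = 116.5833 units/day;  effective holding cost H(1 − d/p) = 16.9·(1 − 116.5833/409) = 12.08274
Q* = √(2DS / H_eff) = √(2·34,975·246 / 12.08274) ≈ 1,193.38

1,193 units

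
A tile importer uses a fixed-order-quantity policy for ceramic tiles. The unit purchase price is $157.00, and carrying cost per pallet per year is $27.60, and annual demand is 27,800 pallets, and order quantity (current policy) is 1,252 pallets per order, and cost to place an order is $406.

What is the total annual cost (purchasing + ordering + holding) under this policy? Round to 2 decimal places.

Ordering: D/Q × S = 27,800/1,252 × $406 = $9,015.02
Holding:  Q/2 × H = 1,252/2 × $27.6 = $17,277.60
Purchase cost = D·C = 27,800 × 157 = $4,364,600.00
Total = $9,015.02 + $17,277.60 + $4,364,600.00 = $4,390,892.62

$4,390,892.62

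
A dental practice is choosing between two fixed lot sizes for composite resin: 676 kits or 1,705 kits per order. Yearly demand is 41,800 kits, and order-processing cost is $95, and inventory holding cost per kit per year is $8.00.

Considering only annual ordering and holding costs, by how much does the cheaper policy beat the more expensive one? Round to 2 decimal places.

$570.77

TC(Q) = (D/Q)S + (Q/2)H
TC(676) = (41,800/676)×95 + (676/2)×8 = $8,578.26
TC(1,705) = (41,800/1,705)×95 + (1,705/2)×8 = $9,149.03
|ΔTC| = |$8,578.26 − $9,149.03| = $570.77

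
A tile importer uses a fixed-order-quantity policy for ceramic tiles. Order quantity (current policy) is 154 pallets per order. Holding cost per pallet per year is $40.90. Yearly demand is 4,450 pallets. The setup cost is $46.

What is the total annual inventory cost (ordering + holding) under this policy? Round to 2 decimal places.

$4,478.52

Annual ordering cost = (D/Q)·S = (4,450/154) × 46 = $1,329.22
Annual holding cost  = (Q/2)·H = (154/2) × 40.9 = $3,149.30
Total = $1,329.22 + $3,149.30 = $4,478.52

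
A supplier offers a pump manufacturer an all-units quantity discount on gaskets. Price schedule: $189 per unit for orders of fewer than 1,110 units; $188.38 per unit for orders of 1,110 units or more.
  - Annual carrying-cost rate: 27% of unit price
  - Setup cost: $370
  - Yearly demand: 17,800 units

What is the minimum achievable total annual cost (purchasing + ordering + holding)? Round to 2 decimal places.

H₁ = 27%×$189 = $51.0300;  H₂ = 27%×$188.38 = $50.8626
EOQ₁ = √(2×17,800×370/51.0300) = 508.06  (< 1,110, feasible at tier 1)
EOQ₂ = √(2×17,800×370/50.8626) = 508.89  (< 1,110 → use Q = 1,110 at tier-2 price)
TC(tier 1 (EOQ₁), Q≈508.1) = $3,390,126.19
TC(tier 2, Q≈1,110.0) = $3,387,326.08
Minimum at tier 2: $3,387,326.08

$3,387,326.08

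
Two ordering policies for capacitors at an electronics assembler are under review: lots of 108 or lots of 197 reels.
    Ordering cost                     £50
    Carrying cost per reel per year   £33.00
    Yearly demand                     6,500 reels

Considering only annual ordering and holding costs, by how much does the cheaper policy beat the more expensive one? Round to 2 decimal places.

TC(Q) = (D/Q)S + (Q/2)H
TC(108) = (6,500/108)×50 + (108/2)×33 = £4,791.26
TC(197) = (6,500/197)×50 + (197/2)×33 = £4,900.25
Lots of 108 are cheaper by £108.99.

£108.99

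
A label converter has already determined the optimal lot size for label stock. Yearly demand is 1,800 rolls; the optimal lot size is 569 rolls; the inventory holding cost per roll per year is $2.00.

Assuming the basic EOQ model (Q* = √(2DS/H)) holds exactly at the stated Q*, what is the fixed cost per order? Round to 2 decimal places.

$179.87

Since Q* = (2DS/H)^½, squaring gives Q*²·H = 2DS.
S = Q²H / (2D) = 569² × 2 / (2 × 1,800) = 179.8672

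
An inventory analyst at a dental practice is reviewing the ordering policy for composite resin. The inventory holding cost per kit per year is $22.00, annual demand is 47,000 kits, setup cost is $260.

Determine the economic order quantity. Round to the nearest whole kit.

1,054 kits

EOQ = √(2DS/H) = √(2 × 47,000 × 260 / 22)
    = √(1,110,909.09) ≈ 1,054.00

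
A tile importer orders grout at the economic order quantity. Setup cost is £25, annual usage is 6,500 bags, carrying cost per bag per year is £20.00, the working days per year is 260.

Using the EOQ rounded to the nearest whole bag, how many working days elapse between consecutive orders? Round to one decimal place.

5.1 days

Optimal lot size Q* = (2 × 6,500 × £25 / £20)^½ ≈ 127.48 → Q = 127 bags
T = Q/D × 260 days = 127/6,500 × 260 = 5.080 days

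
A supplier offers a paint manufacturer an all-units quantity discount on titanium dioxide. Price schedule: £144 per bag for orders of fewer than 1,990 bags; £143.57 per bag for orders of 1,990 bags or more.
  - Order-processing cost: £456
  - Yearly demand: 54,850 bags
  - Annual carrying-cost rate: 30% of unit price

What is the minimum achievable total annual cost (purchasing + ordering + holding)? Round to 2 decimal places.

£7,930,238.79

H₁ = 30%×£144 = £43.2000;  H₂ = 30%×£143.57 = £43.0710
EOQ₁ = √(2×54,850×456/43.2000) = 1,076.08  (< 1,990, feasible at tier 1)
EOQ₂ = √(2×54,850×456/43.0710) = 1,077.69  (< 1,990 → use Q = 1,990 at tier-2 price)
TC(tier 1 (EOQ₁), Q≈1,076.1) = £7,944,886.58
TC(tier 2, Q≈1,990.0) = £7,930,238.79
Minimum at tier 2: £7,930,238.79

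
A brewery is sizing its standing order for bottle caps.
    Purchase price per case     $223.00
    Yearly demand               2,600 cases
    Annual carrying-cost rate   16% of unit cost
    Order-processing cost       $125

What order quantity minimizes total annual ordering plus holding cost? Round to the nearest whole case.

Holding cost per case per year: H = 16% × $223 = $35.6800
Optimal lot size Q* = (2 × 2,600 × $125 / $35.68)^½ ≈ 134.97

135 cases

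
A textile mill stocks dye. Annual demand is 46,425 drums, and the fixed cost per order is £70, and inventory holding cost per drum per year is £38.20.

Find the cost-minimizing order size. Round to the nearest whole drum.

412 drums

2DS/H = 2·46,425·70/38.2 = 170,143.98
EOQ = √170,143.98 ≈ 412.49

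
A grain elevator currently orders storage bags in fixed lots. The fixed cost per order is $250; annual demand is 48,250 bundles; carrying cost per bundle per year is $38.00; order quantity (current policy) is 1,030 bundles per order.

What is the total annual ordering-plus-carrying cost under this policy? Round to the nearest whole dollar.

Annual ordering cost = (D/Q)·S = (48,250/1,030) × 250 = $11,711.17
Annual holding cost  = (Q/2)·H = (1,030/2) × 38 = $19,570.00
Total = $11,711.17 + $19,570.00 = $31,281.17

$31,281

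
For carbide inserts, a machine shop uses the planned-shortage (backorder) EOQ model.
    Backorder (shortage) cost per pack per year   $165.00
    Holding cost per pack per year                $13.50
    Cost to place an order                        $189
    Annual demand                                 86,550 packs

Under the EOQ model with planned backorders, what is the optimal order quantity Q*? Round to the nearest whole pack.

1,619 packs

Q* = √(2DS/H) · √((H + b)/b)
   = √(2 × 86,550 × 189 / 13.5) · √((13.5 + 165) / 165)
   = 1,556.727 × 1.0401 ≈ 1,619.16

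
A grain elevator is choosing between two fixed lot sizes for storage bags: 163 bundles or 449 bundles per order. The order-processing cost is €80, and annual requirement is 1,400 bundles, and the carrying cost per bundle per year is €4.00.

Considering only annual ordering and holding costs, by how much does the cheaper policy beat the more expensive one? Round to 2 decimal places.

TC(Q) = (D/Q)S + (Q/2)H
TC(163) = (1,400/163)×80 + (163/2)×4 = €1,013.12
TC(449) = (1,400/449)×80 + (449/2)×4 = €1,147.44
Lots of 163 are cheaper by €134.33.

€134.33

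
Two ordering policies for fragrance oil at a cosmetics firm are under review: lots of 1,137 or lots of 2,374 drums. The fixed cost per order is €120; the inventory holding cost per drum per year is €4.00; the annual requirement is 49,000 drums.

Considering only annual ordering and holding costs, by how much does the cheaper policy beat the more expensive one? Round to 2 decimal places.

Annual cost at Q: ordering D·S/Q plus holding Q·H/2.
TC(1,137) = (49,000/1,137)×120 + (1,137/2)×4 = €7,445.50
TC(2,374) = (49,000/2,374)×120 + (2,374/2)×4 = €7,224.83
|ΔTC| = |€7,445.50 − €7,224.83| = €220.67

€220.67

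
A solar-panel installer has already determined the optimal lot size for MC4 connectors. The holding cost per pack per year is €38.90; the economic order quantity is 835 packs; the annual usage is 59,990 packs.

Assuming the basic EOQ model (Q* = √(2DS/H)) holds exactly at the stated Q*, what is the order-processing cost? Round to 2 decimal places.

From Q* = √(2DS/H) ⇒ Q*² = 2DS/H.
S = Q²H / (2D) = 835² × 38.9 / (2 × 59,990) = 226.0548

€226.05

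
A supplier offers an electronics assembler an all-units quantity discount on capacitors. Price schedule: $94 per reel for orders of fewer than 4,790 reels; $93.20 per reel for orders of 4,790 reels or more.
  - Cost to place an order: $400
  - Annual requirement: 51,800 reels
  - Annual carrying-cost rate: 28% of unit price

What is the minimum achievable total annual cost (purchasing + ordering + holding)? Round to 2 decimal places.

H₁ = 28%×$94 = $26.3200;  H₂ = 28%×$93.20 = $26.0960
EOQ₁ = √(2×51,800×400/26.3200) = 1,254.78  (< 4,790, feasible at tier 1)
EOQ₂ = √(2×51,800×400/26.0960) = 1,260.15  (< 4,790 → use Q = 4,790 at tier-2 price)
TC(tier 1 (EOQ₁), Q≈1,254.8) = $4,902,225.76
TC(tier 2, Q≈4,790.0) = $4,894,585.60
Minimum at tier 2: $4,894,585.60

$4,894,585.60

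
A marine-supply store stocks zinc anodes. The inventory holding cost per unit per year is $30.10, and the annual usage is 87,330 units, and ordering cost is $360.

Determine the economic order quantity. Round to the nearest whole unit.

Q* = √(2·D·S / H) = √(2·87,330·360 / 30.1) = √2,088,956.8 ≈ 1,445.32

1,445 units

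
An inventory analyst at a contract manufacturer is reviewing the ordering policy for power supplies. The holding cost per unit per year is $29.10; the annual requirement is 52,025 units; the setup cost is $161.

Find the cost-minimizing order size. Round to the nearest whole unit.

EOQ = √(2DS/H) = √(2 × 52,025 × 161 / 29.1)
    = √(575,671.82) ≈ 758.73

759 units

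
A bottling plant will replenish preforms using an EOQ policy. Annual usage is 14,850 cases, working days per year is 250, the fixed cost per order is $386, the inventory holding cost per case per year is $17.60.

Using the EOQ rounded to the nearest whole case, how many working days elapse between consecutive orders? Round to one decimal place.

Q* = √(2·D·S / H) = √(2·14,850·386 / 17.6) = √651,375.0 ≈ 807.08 → Q = 807 cases
T = Q/D × 250 days = 807/14,850 × 250 = 13.586 days

13.6 days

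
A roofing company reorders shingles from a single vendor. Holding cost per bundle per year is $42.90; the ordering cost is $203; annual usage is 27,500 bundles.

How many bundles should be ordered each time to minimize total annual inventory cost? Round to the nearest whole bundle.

510 bundles

2DS/H = 2·27,500·203/42.9 = 260,256.41
EOQ = √260,256.41 ≈ 510.15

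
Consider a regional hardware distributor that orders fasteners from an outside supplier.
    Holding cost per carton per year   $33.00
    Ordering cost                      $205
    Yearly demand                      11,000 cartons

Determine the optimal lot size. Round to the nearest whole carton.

370 cartons

Q* = √(2·D·S / H) = √(2·11,000·205 / 33) = √136,666.7 ≈ 369.68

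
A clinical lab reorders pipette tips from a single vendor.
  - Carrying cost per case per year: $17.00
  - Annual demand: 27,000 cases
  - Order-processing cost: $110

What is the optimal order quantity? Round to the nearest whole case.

591 cases

Q* = √(2·D·S / H) = √(2·27,000·110 / 17) = √349,411.8 ≈ 591.11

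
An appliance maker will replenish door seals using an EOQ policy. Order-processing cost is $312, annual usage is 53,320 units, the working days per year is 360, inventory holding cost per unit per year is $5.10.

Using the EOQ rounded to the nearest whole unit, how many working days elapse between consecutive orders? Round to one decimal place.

17.2 days

2DS/H = 2·53,320·312/5.1 = 6,523,858.82
EOQ = √6,523,858.82 ≈ 2,554.18 → Q = 2,554 units
Cycle time = (working days × Q)/D = (360 × 2,554) / 53,320 = 17.244 days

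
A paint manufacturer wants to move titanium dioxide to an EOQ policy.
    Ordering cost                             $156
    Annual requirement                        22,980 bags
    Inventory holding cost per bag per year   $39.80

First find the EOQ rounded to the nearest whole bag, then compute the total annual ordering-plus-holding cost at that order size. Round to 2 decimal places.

Optimal lot size Q* = (2 × 22,980 × $156 / $39.8)^½ ≈ 424.43 → Q = 424 bags
Annual ordering cost = (D/Q)·S = (22,980/424) × 156 = $8,454.91
Annual holding cost  = (Q/2)·H = (424/2) × 39.8 = $8,437.60
Total = $8,454.91 + $8,437.60 = $16,892.51

$16,892.51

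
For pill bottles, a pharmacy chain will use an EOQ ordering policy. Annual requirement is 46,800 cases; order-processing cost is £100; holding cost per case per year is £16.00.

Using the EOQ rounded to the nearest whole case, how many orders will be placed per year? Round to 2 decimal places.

61.18 orders per year

EOQ = √(2DS/H) = √(2 × 46,800 × 100 / 16)
    = √(585,000.00) ≈ 764.85 → Q = 765
N = D/Q = 46,800/765 ≈ 61.176 orders/yr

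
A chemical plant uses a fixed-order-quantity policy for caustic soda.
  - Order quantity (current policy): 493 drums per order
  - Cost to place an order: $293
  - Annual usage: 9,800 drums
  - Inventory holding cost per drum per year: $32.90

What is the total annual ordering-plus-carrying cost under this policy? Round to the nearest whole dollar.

$13,934

Annual ordering cost = (D/Q)·S = (9,800/493) × 293 = $5,824.34
Annual holding cost  = (Q/2)·H = (493/2) × 32.9 = $8,109.85
Total = $5,824.34 + $8,109.85 = $13,934.19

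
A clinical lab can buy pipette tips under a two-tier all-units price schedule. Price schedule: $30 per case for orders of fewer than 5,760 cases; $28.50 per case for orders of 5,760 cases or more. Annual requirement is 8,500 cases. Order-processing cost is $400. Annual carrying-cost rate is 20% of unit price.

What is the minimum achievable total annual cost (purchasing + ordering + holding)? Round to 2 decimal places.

H₁ = 20%×$30 = $6.0000;  H₂ = 20%×$28.50 = $5.7000
EOQ₁ = √(2×8,500×400/6.0000) = 1,064.58  (< 5,760, feasible at tier 1)
EOQ₂ = √(2×8,500×400/5.7000) = 1,092.24  (< 5,760 → use Q = 5,760 at tier-2 price)
TC(tier 1 (EOQ₁), Q≈1,064.6) = $261,387.49
TC(tier 2, Q≈5,760.0) = $259,256.28
Minimum at tier 2: $259,256.28

$259,256.28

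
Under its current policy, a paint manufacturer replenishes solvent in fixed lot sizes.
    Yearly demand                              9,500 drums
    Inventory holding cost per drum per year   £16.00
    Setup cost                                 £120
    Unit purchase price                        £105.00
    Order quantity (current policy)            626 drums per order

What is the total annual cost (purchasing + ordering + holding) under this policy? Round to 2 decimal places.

£1,004,329.09

Annual ordering cost = (D/Q)·S = (9,500/626) × 120 = £1,821.09
Annual holding cost  = (Q/2)·H = (626/2) × 16 = £5,008.00
Purchase cost = D·C = 9,500 × 105 = £997,500.00
Total = £1,821.09 + £5,008.00 + £997,500.00 = £1,004,329.09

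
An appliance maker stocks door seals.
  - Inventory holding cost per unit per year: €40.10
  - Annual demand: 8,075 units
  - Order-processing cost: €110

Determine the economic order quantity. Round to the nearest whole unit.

210 units

Q* = √(2·D·S / H) = √(2·8,075·110 / 40.1) = √44,301.7 ≈ 210.48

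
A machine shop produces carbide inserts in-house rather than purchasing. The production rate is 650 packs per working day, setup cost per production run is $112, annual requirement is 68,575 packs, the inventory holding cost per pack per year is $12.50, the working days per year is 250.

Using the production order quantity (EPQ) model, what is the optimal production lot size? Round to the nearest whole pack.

Daily demand d = 68,575/250 = 274.300; p = 650; 1 − d/p = 0.57800
EPQ = √(2DS / (H(1 − d/p)))
    = √(2 × 68,575 × 112 / (12.5 × 0.57800)) ≈ 1,458.10

1,458 packs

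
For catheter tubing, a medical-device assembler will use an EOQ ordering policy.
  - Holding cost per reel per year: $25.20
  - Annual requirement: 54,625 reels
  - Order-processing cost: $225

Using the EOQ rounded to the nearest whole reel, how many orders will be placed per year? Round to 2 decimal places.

55.29 orders per year

2DS/H = 2·54,625·225/25.2 = 975,446.43
EOQ = √975,446.43 ≈ 987.65 → Q = 988
N = D/Q = 54,625/988 ≈ 55.288 orders/yr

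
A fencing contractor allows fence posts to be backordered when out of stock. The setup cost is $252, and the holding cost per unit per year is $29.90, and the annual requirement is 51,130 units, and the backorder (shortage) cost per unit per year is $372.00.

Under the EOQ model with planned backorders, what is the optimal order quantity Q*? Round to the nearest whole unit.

965 units

Q* = √(2DS/H) · √((H + b)/b)
   = √(2 × 51,130 × 252 / 29.9) · √((29.9 + 372) / 372)
   = 928.362 × 1.0394 ≈ 964.95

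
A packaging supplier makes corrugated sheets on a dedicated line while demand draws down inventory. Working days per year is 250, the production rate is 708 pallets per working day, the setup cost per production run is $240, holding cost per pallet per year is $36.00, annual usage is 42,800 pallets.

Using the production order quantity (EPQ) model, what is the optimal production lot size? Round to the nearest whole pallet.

868 pallets

Daily demand d = 42,800/250 = 171.200; p = 708; 1 − d/p = 0.75819
EPQ = √(2DS / (H(1 − d/p)))
    = √(2 × 42,800 × 240 / (36 × 0.75819)) ≈ 867.56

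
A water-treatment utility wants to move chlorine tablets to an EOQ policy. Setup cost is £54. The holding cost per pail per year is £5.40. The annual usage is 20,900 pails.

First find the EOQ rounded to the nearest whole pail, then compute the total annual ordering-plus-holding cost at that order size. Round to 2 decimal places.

2DS/H = 2·20,900·54/5.4 = 418,000.00
EOQ = √418,000.00 ≈ 646.53 → Q = 647 pails
Annual ordering cost = (D/Q)·S = (20,900/647) × 54 = £1,744.36
Annual holding cost  = (Q/2)·H = (647/2) × 5.4 = £1,746.90
Total = £1,744.36 + £1,746.90 = £3,491.26

£3,491.26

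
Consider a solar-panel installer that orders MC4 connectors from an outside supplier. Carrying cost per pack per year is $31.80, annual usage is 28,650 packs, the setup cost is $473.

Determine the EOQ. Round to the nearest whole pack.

923 packs

Q* = √(2·D·S / H) = √(2·28,650·473 / 31.8) = √852,292.5 ≈ 923.20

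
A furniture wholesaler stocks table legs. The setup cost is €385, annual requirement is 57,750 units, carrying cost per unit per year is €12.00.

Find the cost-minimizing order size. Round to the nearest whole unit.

EOQ = √(2DS/H) = √(2 × 57,750 × 385 / 12)
    = √(3,705,625.00) ≈ 1,925.00

1,925 units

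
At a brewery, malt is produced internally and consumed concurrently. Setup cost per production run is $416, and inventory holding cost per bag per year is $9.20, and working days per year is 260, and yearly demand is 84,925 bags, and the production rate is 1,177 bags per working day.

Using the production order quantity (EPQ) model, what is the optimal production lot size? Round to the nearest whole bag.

3,260 bags

d = 84,925/260 = 326.6346 bags/day;  effective holding cost H(1 − d/p) = 9.2·(1 − 326.6346/1177) = 6.64687
Q* = √(2DS / H_eff) = √(2·84,925·416 / 6.64687) ≈ 3,260.40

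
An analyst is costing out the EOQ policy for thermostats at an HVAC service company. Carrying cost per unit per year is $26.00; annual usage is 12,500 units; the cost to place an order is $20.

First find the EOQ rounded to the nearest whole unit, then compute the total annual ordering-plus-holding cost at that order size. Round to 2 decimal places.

Optimal lot size Q* = (2 × 12,500 × $20 / $26)^½ ≈ 138.68 → Q = 139 units
Ordering: D/Q × S = 12,500/139 × $20 = $1,798.56
Holding:  Q/2 × H = 139/2 × $26 = $1,807.00
Total = $1,798.56 + $1,807.00 = $3,605.56

$3,605.56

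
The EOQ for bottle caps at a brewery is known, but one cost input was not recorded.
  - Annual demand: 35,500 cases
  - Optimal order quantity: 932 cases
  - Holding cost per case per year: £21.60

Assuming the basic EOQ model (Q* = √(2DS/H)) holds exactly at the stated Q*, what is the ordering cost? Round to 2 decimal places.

£264.26

From Q* = √(2DS/H) ⇒ Q*² = 2DS/H.
S = Q²H / (2D) = 932² × 21.6 / (2 × 35,500) = 264.2574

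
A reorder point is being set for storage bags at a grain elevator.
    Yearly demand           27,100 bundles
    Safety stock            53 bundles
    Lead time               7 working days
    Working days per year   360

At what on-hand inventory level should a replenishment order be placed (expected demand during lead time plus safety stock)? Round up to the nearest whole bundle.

Daily demand d = 27,100 / 360 = 75.278 bundles/day
Demand during lead time = 75.278 × 7 = 526.94
Reorder point = 526.94 + 53 = 579.94 → round up

580 bundles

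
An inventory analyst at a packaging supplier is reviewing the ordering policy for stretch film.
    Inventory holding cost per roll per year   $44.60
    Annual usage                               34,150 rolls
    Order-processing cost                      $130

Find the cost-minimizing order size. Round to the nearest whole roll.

446 rolls

Optimal lot size Q* = (2 × 34,150 × $130 / $44.6)^½ ≈ 446.18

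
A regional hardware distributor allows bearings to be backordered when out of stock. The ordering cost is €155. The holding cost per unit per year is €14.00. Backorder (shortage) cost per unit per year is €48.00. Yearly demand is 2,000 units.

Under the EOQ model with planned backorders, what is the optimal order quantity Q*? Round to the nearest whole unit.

Basic EOQ = √(2·2,000·155/14) = 210.442
Backorder adjustment √((H+b)/b) = √((14+48)/48) = 1.1365
Q* = 210.442 × 1.1365 ≈ 239.17

239 units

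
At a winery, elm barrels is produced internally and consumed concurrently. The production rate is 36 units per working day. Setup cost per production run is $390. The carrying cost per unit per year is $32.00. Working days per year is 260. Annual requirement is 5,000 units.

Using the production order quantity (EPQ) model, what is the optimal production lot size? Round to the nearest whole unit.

d = 5,000/260 = 19.2308 units/day;  effective holding cost H(1 − d/p) = 32·(1 − 19.2308/36) = 14.90598
Q* = √(2DS / H_eff) = √(2·5,000·390 / 14.90598) ≈ 511.51

512 units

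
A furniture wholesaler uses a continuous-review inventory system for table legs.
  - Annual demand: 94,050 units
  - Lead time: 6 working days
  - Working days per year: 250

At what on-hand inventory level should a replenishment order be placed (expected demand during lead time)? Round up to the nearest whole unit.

2,258 units

Daily demand d = 94,050 / 250 = 376.200 units/day
Demand during lead time = 376.200 × 6 = 2,257.20
Reorder point = 2,257.20 → round up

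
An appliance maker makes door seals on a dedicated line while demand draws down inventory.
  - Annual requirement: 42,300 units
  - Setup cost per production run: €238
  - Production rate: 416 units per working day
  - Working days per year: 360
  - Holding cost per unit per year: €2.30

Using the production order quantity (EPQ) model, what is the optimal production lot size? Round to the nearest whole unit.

d = 42,300/360 = 117.5000 units/day;  effective holding cost H(1 − d/p) = 2.3·(1 − 117.5000/416) = 1.65036
Q* = √(2DS / H_eff) = √(2·42,300·238 / 1.65036) ≈ 3,492.88

3,493 units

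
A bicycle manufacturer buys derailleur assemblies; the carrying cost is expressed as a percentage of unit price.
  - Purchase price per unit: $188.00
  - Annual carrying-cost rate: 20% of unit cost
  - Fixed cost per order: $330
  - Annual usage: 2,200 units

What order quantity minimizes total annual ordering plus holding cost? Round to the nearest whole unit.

Holding cost per unit per year: H = 20% × $188 = $37.6000
Optimal lot size Q* = (2 × 2,200 × $330 / $37.6)^½ ≈ 196.51

197 units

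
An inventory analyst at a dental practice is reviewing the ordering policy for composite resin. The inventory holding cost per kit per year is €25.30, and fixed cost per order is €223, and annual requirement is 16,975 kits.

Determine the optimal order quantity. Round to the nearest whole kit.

547 kits

EOQ = √(2DS/H) = √(2 × 16,975 × 223 / 25.3)
    = √(299,243.08) ≈ 547.03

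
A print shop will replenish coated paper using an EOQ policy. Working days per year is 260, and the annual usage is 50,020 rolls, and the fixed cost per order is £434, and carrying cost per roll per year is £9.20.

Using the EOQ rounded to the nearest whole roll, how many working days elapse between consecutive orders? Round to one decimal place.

11.3 days

2DS/H = 2·50,020·434/9.2 = 4,719,278.26
EOQ = √4,719,278.26 ≈ 2,172.39 → Q = 2,172 rolls
Days between orders = 260 / (D/Q) = 260 / 23.029 ≈ 11.290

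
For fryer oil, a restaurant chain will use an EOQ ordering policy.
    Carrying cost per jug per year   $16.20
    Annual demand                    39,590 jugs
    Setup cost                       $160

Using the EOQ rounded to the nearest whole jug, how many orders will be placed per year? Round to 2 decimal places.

44.79 orders per year

Q* = √(2·D·S / H) = √(2·39,590·160 / 16.2) = √782,024.7 ≈ 884.32 → Q = 884
N = D/Q = 39,590/884 ≈ 44.785 orders/yr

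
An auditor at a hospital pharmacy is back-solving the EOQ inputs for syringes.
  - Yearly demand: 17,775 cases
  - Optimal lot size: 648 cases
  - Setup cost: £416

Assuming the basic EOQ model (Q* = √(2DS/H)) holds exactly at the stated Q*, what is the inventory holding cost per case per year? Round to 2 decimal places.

£35.22

EOQ relation: Q² = 2DS/H, so rearrange for the unknown.
H = 2DS / Q² = 2 × 17,775 × 416 / 648² = 35.2195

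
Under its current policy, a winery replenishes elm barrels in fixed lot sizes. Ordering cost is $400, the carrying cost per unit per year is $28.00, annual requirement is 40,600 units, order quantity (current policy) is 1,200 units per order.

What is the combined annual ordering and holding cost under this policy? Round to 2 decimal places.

$30,333.33

Annual ordering cost = (D/Q)·S = (40,600/1,200) × 400 = $13,533.33
Annual holding cost  = (Q/2)·H = (1,200/2) × 28 = $16,800.00
Total = $13,533.33 + $16,800.00 = $30,333.33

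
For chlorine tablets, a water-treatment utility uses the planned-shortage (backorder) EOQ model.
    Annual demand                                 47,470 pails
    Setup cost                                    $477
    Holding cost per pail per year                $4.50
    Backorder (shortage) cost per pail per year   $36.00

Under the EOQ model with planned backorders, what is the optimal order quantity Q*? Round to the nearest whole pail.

Q* = √(2DS/H) · √((H + b)/b)
   = √(2 × 47,470 × 477 / 4.5) · √((4.5 + 36) / 36)
   = 3,172.324 × 1.0607 ≈ 3,364.76

3,365 pails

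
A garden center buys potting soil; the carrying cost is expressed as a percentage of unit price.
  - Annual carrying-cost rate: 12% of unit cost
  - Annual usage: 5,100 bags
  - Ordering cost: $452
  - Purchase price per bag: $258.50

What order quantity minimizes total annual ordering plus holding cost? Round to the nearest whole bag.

Carrying cost H = $258.5 × 12% = $31.0200/bag/yr
Q* = √(2·D·S / H) = √(2·5,100·452 / 31.02) = √148,626.7 ≈ 385.52

386 bags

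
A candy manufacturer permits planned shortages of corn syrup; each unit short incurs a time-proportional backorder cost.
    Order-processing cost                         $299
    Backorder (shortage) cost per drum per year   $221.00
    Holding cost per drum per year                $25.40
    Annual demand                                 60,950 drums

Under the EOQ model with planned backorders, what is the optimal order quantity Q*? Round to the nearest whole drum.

Basic EOQ = √(2·60,950·299/25.4) = 1,197.900
Backorder adjustment √((H+b)/b) = √((25.4+221)/221) = 1.0559
Q* = 1,197.900 × 1.0559 ≈ 1,264.87

1,265 drums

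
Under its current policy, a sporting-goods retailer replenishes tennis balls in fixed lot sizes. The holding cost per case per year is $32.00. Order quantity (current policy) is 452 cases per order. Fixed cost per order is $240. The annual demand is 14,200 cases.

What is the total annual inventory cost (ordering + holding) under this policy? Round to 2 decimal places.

Annual ordering cost = (D/Q)·S = (14,200/452) × 240 = $7,539.82
Annual holding cost  = (Q/2)·H = (452/2) × 32 = $7,232.00
Total = $7,539.82 + $7,232.00 = $14,771.82

$14,771.82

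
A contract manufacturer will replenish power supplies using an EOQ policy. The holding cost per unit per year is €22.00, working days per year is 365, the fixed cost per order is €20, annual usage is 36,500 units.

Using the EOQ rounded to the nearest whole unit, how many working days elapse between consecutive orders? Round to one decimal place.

2DS/H = 2·36,500·20/22 = 66,363.64
EOQ = √66,363.64 ≈ 257.61 → Q = 258 units
Cycle time = (working days × Q)/D = (365 × 258) / 36,500 = 2.580 days

2.6 days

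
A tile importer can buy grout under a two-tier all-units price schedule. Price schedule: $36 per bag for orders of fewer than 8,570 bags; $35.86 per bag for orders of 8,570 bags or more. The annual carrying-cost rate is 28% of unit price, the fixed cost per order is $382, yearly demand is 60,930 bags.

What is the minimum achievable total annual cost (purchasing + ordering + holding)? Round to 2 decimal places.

H₁ = 28%×$36 = $10.0800;  H₂ = 28%×$35.86 = $10.0408
EOQ₁ = √(2×60,930×382/10.0800) = 2,148.98  (< 8,570, feasible at tier 1)
EOQ₂ = √(2×60,930×382/10.0408) = 2,153.17  (< 8,570 → use Q = 8,570 at tier-2 price)
TC(tier 1 (EOQ₁), Q≈2,149.0) = $2,215,141.70
TC(tier 2, Q≈8,570.0) = $2,230,690.53
Minimum at tier 1 (EOQ₁): $2,215,141.70

$2,215,141.70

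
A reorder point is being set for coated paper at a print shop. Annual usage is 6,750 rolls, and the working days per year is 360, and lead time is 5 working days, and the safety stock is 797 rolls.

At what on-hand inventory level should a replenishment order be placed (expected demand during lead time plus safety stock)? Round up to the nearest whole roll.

891 rolls

Daily demand d = 6,750 / 360 = 18.750 rolls/day
Demand during lead time = 18.750 × 5 = 93.75
Reorder point = 93.75 + 797 = 890.75 → round up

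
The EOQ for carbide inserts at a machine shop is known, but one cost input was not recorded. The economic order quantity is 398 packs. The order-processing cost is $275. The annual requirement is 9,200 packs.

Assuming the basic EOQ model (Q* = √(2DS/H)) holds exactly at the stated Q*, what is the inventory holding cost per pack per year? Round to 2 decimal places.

$31.94

EOQ relation: Q² = 2DS/H, so rearrange for the unknown.
H = 2DS / Q² = 2 × 9,200 × 275 / 398² = 31.9436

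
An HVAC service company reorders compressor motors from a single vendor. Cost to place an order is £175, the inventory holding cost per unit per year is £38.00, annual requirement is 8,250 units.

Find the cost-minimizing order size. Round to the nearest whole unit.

2DS/H = 2·8,250·175/38 = 75,986.84
EOQ = √75,986.84 ≈ 275.66

276 units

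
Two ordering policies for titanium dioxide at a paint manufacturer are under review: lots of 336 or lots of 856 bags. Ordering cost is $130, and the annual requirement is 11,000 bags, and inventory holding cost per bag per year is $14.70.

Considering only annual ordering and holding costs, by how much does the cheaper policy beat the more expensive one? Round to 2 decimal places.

$1,236.61

TC(Q) = (D/Q)S + (Q/2)H
TC(336) = (11,000/336)×130 + (336/2)×14.7 = $6,725.55
TC(856) = (11,000/856)×130 + (856/2)×14.7 = $7,962.16
Lots of 336 are cheaper by $1,236.61.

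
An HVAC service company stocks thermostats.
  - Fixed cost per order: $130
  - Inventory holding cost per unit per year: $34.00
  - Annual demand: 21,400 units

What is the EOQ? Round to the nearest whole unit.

2DS/H = 2·21,400·130/34 = 163,647.06
EOQ = √163,647.06 ≈ 404.53

405 units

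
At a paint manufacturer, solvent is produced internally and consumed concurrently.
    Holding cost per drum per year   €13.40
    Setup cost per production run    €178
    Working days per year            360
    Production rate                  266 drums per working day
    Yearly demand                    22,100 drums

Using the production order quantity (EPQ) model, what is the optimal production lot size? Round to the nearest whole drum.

874 drums

Daily demand d = 22,100/360 = 61.389; p = 266; 1 − d/p = 0.76921
EPQ = √(2DS / (H(1 − d/p)))
    = √(2 × 22,100 × 178 / (13.4 × 0.76921)) ≈ 873.67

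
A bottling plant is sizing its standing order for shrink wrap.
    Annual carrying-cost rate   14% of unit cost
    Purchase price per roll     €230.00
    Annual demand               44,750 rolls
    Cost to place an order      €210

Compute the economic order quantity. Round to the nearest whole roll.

764 rolls

H = i·C = 0.14 × €230 = €32.2000 per roll-year
Optimal lot size Q* = (2 × 44,750 × €210 / €32.2)^½ ≈ 764.00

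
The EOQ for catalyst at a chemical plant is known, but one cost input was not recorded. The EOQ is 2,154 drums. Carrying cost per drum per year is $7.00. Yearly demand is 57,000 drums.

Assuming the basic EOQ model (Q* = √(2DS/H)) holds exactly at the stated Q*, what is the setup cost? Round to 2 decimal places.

Since Q* = (2DS/H)^½, squaring gives Q*²·H = 2DS.
S = Q²H / (2D) = 2,154² × 7 / (2 × 57,000) = 284.8948

$284.89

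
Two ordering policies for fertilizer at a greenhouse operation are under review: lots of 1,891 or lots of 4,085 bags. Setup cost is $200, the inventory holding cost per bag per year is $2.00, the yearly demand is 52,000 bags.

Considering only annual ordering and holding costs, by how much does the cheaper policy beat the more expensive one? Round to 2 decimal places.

$759.84

Annual cost at Q: ordering D·S/Q plus holding Q·H/2.
TC(1,891) = (52,000/1,891)×200 + (1,891/2)×2 = $7,390.74
TC(4,085) = (52,000/4,085)×200 + (4,085/2)×2 = $6,630.90
Cheaper: Q = 4,085.  Difference = $759.84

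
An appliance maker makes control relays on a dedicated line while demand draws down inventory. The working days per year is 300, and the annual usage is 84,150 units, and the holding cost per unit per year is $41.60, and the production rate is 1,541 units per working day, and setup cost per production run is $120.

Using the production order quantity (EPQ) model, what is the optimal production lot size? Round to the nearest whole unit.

770 units

Daily demand d = 84,150/300 = 280.500; p = 1541; 1 − d/p = 0.81798
EPQ = √(2DS / (H(1 − d/p)))
    = √(2 × 84,150 × 120 / (41.6 × 0.81798)) ≈ 770.40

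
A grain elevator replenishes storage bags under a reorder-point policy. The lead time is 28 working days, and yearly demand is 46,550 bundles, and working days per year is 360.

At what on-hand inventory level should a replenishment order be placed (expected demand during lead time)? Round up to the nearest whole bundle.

Daily demand d = 46,550 / 360 = 129.306 bundles/day
Demand during lead time = 129.306 × 28 = 3,620.56
Reorder point = 3,620.56 → round up

3,621 bundles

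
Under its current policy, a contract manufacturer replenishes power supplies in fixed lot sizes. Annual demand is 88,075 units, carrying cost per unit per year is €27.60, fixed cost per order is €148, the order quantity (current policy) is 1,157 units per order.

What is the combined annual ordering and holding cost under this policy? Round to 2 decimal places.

Orders/yr = 88,075/1,157 = 76.124; ordering cost = 76.124 × €148 = €11,266.29
Average inventory = 1,157/2 = 578.5; holding cost = 578.5 × €27.6 = €15,966.60
Total = €11,266.29 + €15,966.60 = €27,232.89

€27,232.89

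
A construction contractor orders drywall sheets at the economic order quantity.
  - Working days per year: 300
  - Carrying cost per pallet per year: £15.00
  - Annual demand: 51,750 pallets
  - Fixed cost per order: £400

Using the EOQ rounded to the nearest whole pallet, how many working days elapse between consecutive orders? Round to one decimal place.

9.6 days

Optimal lot size Q* = (2 × 51,750 × £400 / £15)^½ ≈ 1,661.32 → Q = 1,661 pallets
T = Q/D × 300 days = 1,661/51,750 × 300 = 9.629 days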